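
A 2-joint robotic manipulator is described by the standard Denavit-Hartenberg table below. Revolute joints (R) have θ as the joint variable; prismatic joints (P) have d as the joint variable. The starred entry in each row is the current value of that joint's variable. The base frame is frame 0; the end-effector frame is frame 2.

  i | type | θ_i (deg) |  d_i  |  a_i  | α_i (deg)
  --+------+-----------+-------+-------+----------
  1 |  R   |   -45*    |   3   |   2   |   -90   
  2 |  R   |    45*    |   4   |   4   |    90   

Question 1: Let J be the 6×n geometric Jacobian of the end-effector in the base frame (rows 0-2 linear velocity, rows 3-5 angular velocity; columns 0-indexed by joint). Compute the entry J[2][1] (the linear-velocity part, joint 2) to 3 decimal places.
axis z_1 = (0.7071,0.7071,0.0000); lever o_n−o_1 = (4.8284,0.8284,-2.8284)
cross product → J_v[:, 1] = (-2.0000,2.0000,-2.8284)
J_ω[:, 1] = z_1
entry J[2][1] = -2.8284

-2.828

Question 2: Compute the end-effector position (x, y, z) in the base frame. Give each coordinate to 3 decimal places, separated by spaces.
after link 1: o_1 = (1.4142, -1.4142, 3.0000)
after link 2: o_2 = (6.2426, -0.5858, 0.1716)

6.243 -0.586 0.172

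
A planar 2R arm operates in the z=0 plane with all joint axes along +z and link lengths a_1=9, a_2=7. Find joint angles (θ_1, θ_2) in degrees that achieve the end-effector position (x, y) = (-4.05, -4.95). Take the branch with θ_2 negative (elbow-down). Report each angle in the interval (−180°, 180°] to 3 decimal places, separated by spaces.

-78.582 -135.000

cos θ_2 = (40.9050−9²−7²)/(2·9·7) = -0.7071; θ_2 = -134.9997° (elbow-down)
β = atan2(-4.9500,-4.0500) = -129.2894°; ψ = atan2(-4.9498,4.0503) = -50.7074°
θ_1 = β − ψ = -78.5820°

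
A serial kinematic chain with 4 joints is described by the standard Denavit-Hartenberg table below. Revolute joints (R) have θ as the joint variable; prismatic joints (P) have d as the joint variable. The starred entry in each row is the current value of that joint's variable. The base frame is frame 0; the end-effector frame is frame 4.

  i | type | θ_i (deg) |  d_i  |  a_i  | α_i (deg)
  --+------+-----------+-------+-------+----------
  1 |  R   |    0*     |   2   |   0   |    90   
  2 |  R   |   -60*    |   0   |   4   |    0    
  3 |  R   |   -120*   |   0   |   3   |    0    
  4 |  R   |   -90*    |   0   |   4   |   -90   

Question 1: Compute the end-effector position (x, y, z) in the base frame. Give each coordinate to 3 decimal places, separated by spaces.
-1.000 0.000 2.536

after link 1: o_1 = (0.0000, 0.0000, 2.0000)
after link 2: o_2 = (2.0000, -0.0000, -1.4641)
after link 3: o_3 = (-1.0000, -0.0000, -1.4641)
after link 4: o_4 = (-1.0000, 0.0000, 2.5359)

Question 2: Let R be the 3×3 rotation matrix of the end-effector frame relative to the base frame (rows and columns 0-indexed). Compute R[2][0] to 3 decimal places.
1.000

End-effector x-axis (col 0 of R) = (-0.0000,0.0000,1.0000)
R[2][0] = 1.0000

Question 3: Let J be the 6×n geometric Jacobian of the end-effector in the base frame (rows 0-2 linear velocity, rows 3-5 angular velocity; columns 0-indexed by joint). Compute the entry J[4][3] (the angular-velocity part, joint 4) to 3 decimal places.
axis z_3 = (0.0000,-1.0000,0.0000); lever o_n−o_3 = (-0.0000,0.0000,4.0000)
cross product → J_v[:, 3] = (-4.0000,-0.0000,-0.0000)
J_ω[:, 3] = z_3
entry J[4][3] = -1.0000

-1.000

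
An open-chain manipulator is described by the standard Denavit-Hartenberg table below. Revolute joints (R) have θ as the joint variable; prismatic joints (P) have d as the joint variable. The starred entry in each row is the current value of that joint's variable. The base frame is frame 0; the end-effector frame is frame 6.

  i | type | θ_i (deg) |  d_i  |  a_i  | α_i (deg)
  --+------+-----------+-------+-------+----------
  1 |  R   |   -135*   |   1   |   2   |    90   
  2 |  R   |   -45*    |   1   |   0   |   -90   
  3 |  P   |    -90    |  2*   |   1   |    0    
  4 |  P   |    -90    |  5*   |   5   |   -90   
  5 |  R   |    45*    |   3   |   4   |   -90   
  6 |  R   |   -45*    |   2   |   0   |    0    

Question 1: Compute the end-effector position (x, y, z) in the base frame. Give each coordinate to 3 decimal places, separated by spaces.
-3.121 3.950 7.485

after link 1: o_1 = (-1.4142, -1.4142, 1.0000)
after link 2: o_2 = (-2.1213, -0.7071, 1.0000)
after link 3: o_3 = (-3.8284, -1.0000, 2.4142)
after link 4: o_4 = (-3.8284, -1.0000, 9.4853)
after link 5: o_5 = (-3.1213, 3.9497, 9.4853)
after link 6: o_6 = (-3.1213, 3.9497, 7.4853)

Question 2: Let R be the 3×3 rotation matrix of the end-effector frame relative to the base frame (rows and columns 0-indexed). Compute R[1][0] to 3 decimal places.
1.000

End-effector x-axis (col 0 of R) = (-0.0000,1.0000,0.0000)
R[1][0] = 1.0000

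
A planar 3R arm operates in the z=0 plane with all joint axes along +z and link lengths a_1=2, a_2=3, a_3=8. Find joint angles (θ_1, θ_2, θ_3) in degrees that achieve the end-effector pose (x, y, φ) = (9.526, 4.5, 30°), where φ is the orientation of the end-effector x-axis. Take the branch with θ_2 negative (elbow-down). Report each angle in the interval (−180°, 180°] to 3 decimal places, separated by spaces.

wrist centre = target − a_3·(cos φ, sin φ) = (2.5978, 0.5000)
cos θ_2 = (6.9985−2²−3²)/(2·2·3) = -0.5001; θ_2 = -120.0080° (elbow-down)
β = atan2(0.5000,2.5978) = 10.8945°; ψ = atan2(-2.5979,0.4996) = -79.1135°
θ_1 = β − ψ = 90.0080°
θ_3 = φ − θ_1 − θ_2 = 60.0000° (wrapped to (-180°,180°])

90.008 -120.008 60.000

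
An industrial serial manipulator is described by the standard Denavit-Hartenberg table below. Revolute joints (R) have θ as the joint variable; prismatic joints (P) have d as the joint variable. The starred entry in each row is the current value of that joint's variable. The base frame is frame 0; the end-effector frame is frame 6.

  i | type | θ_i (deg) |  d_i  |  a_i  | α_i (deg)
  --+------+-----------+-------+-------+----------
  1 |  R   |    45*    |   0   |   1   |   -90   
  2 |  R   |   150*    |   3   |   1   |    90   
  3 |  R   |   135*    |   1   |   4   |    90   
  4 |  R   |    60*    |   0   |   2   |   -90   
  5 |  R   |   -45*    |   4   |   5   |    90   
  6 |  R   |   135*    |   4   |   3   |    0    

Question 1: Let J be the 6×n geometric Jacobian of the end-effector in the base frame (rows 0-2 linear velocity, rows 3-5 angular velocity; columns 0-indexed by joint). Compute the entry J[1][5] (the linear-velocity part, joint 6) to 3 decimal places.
0.080

axis z_5 = (-0.8526,-0.4990,0.1553); lever o_n−o_5 = (-1.9217,-4.5946,0.4434)
cross product → J_v[:, 5] = (0.4924,0.0795,2.9582)
J_ω[:, 5] = z_5
entry J[1][5] = 0.0795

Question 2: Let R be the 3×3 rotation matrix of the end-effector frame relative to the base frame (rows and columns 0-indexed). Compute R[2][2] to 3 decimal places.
0.155

End-effector z-axis (col 2 of R) = (-0.8526,-0.4990,0.1553)
R[2][2] = 0.1553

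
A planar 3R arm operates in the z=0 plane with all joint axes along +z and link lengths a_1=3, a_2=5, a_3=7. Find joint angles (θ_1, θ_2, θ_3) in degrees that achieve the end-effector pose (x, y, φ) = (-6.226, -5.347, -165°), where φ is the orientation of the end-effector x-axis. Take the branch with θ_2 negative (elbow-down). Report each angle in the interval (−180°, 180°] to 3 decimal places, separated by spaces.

wrist centre = target − a_3·(cos φ, sin φ) = (0.5355, -3.5353)
cos θ_2 = (12.7849−3²−5²)/(2·3·5) = -0.7072; θ_2 = -135.0053° (elbow-down)
β = atan2(-3.5353,0.5355) = -81.3870°; ψ = atan2(-3.5352,-0.5359) = -98.6191°
θ_1 = β − ψ = 17.2322°
θ_3 = φ − θ_1 − θ_2 = -47.2269° (wrapped to (-180°,180°])

17.232 -135.005 -47.227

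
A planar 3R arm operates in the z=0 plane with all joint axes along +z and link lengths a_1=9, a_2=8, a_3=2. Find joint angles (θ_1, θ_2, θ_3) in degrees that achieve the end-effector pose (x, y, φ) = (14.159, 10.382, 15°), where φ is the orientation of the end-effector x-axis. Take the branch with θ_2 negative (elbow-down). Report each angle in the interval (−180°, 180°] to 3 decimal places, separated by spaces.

wrist centre = target − a_3·(cos φ, sin φ) = (12.2271, 9.8644)
cos θ_2 = (246.8088−9²−8²)/(2·9·8) = 0.7070; θ_2 = -45.0082° (elbow-down)
β = atan2(9.8644,12.2271) = 38.8952°; ψ = atan2(-5.6577,14.6560) = -21.1081°
θ_1 = β − ψ = 60.0032°
θ_3 = φ − θ_1 − θ_2 = 0.0050° (wrapped to (-180°,180°])

60.003 -45.008 0.005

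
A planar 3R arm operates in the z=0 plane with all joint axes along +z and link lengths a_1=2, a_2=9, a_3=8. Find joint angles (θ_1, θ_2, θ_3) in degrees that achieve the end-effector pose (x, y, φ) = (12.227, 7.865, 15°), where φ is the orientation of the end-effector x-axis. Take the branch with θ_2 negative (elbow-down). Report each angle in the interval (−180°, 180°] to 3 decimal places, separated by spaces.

-165.660 -150.004 -29.336

wrist centre = target − a_3·(cos φ, sin φ) = (4.4996, 5.7944)
cos θ_2 = (53.8220−2²−9²)/(2·2·9) = -0.8661; θ_2 = -150.0036° (elbow-down)
β = atan2(5.7944,4.4996) = 52.1694°; ψ = atan2(-4.4995,-5.7945) = -142.1702°
θ_1 = β − ψ = 194.3396°
θ_3 = φ − θ_1 − θ_2 = -29.3360° (wrapped to (-180°,180°])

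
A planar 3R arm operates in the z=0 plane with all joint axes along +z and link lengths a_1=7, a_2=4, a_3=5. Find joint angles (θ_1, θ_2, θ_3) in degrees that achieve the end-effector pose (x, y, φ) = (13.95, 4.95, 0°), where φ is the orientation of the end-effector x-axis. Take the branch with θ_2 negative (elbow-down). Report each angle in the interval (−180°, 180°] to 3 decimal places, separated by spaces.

44.997 -44.990 -0.007

wrist centre = target − a_3·(cos φ, sin φ) = (8.9500, 4.9500)
cos θ_2 = (104.6050−7²−4²)/(2·7·4) = 0.7072; θ_2 = -44.9898° (elbow-down)
β = atan2(4.9500,8.9500) = 28.9458°; ψ = atan2(-2.8279,9.8289) = -16.0513°
θ_1 = β − ψ = 44.9971°
θ_3 = φ − θ_1 − θ_2 = -0.0072° (wrapped to (-180°,180°])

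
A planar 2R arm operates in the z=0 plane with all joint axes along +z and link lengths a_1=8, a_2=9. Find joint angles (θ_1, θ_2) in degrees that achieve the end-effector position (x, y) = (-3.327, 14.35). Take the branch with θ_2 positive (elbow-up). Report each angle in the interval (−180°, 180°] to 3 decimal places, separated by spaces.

cos θ_2 = (216.9914−8²−9²)/(2·8·9) = 0.4999; θ_2 = 60.0039° (elbow-up)
β = atan2(14.3500,-3.3270) = 103.0532°; ψ = atan2(7.7945,12.4995) = 31.9472°
θ_1 = β − ψ = 71.1060°

71.106 60.004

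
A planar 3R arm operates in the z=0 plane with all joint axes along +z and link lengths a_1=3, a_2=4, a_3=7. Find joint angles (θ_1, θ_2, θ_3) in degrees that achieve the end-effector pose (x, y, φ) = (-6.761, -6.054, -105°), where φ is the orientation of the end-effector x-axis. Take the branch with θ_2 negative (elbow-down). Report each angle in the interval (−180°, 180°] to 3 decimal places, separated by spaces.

-134.999 -90.010 120.009

wrist centre = target − a_3·(cos φ, sin φ) = (-4.9493, 0.7075)
cos θ_2 = (24.9958−3²−4²)/(2·3·4) = -0.0002; θ_2 = -90.0101° (elbow-down)
β = atan2(0.7075,-4.9493) = 171.8649°; ψ = atan2(-4.0000,2.9993) = -53.1366°
θ_1 = β − ψ = 225.0014°
θ_3 = φ − θ_1 − θ_2 = 120.0087° (wrapped to (-180°,180°])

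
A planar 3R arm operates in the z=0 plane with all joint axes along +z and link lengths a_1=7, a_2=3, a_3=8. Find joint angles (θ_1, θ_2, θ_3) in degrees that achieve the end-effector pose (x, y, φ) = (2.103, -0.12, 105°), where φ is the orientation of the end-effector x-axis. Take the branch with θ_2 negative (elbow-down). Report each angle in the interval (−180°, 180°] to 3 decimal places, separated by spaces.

wrist centre = target − a_3·(cos φ, sin φ) = (4.1736, -7.8474)
cos θ_2 = (79.0003−7²−3²)/(2·7·3) = 0.5000; θ_2 = -59.9995° (elbow-down)
β = atan2(-7.8474,4.1736) = -61.9942°; ψ = atan2(-2.5981,8.5000) = -16.9960°
θ_1 = β − ψ = -44.9983°
θ_3 = φ − θ_1 − θ_2 = -150.0022° (wrapped to (-180°,180°])

-44.998 -59.999 -150.002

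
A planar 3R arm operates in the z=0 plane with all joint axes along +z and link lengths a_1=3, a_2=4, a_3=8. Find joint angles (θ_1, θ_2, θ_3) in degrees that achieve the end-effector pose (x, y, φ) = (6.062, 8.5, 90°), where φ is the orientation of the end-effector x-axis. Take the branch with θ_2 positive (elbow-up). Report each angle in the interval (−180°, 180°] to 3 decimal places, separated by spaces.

wrist centre = target − a_3·(cos φ, sin φ) = (6.0620, 0.5000)
cos θ_2 = (36.9978−3²−4²)/(2·3·4) = 0.4999; θ_2 = 60.0059° (elbow-up)
β = atan2(0.5000,6.0620) = 4.7151°; ψ = atan2(3.4643,4.9996) = 34.7185°
θ_1 = β − ψ = -30.0034°
θ_3 = φ − θ_1 − θ_2 = 59.9975° (wrapped to (-180°,180°])

-30.003 60.006 59.997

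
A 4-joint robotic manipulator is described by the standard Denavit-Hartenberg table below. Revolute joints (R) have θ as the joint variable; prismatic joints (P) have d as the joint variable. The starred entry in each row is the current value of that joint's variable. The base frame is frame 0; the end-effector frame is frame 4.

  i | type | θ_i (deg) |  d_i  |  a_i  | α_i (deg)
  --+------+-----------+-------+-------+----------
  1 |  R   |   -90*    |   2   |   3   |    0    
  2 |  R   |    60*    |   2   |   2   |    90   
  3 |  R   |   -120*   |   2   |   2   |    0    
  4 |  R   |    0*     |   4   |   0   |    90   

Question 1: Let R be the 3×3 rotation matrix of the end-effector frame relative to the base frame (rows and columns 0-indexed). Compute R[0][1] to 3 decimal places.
-0.500

End-effector y-axis (col 1 of R) = (-0.5000,-0.8660,0.0000)
R[0][1] = -0.5000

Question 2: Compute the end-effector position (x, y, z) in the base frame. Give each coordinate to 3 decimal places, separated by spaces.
after link 1: o_1 = (0.0000, -3.0000, 2.0000)
after link 2: o_2 = (1.7321, -4.0000, 4.0000)
after link 3: o_3 = (-0.1340, -5.2321, 2.2679)
after link 4: o_4 = (-2.1340, -8.6962, 2.2679)

-2.134 -8.696 2.268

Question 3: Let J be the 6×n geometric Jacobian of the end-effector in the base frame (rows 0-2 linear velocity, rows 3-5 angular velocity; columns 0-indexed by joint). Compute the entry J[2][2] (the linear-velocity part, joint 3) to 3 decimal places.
axis z_2 = (-0.5000,-0.8660,0.0000); lever o_n−o_2 = (-3.8660,-4.6962,-1.7321)
cross product → J_v[:, 2] = (1.5000,-0.8660,-1.0000)
J_ω[:, 2] = z_2
entry J[2][2] = -1.0000

-1.000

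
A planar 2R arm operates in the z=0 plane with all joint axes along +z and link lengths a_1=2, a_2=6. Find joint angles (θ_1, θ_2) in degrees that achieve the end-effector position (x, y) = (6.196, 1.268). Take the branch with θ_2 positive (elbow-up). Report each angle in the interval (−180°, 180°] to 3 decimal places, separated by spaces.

cos θ_2 = (39.9982−2²−6²)/(2·2·6) = -0.0001; θ_2 = 90.0042° (elbow-up)
β = atan2(1.2680,6.1960) = 11.5658°; ψ = atan2(6.0000,1.9996) = 71.5688°
θ_1 = β − ψ = -60.0031°

-60.003 90.004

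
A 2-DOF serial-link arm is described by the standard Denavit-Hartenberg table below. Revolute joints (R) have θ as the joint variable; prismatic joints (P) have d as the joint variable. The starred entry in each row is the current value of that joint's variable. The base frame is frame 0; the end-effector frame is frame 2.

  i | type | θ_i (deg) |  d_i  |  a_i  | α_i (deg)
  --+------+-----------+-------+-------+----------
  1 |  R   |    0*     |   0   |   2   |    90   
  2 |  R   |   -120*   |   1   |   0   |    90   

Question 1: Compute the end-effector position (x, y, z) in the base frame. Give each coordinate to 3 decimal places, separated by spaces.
2.000 -1.000 0.000

after link 1: o_1 = (2.0000, 0.0000, 0.0000)
after link 2: o_2 = (2.0000, -1.0000, 0.0000)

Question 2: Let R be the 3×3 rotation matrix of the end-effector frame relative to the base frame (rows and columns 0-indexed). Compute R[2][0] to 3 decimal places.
-0.866

End-effector x-axis (col 0 of R) = (-0.5000,-0.0000,-0.8660)
R[2][0] = -0.8660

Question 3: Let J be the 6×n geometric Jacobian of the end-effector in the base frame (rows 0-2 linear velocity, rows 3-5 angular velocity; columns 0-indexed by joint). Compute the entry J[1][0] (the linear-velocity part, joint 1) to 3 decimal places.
axis z_0 = ẑ; lever o_n−o_0 = (2.0000,-1.0000,0.0000)
cross product → J_v[:, 0] = (1.0000,2.0000,-0.0000)
J_ω[:, 0] = z_0
entry J[1][0] = 2.0000

2.000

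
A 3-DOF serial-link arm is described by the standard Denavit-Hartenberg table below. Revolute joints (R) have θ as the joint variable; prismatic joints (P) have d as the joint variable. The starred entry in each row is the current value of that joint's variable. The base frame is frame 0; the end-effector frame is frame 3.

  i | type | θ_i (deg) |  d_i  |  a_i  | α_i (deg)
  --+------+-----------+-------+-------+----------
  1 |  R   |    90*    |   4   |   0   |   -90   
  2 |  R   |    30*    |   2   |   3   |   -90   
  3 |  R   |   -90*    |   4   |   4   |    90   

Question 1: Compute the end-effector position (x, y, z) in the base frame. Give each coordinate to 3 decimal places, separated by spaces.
-6.000 0.598 -0.964

after link 1: o_1 = (0.0000, 0.0000, 4.0000)
after link 2: o_2 = (-2.0000, 2.5981, 2.5000)
after link 3: o_3 = (-6.0000, 0.5981, -0.9641)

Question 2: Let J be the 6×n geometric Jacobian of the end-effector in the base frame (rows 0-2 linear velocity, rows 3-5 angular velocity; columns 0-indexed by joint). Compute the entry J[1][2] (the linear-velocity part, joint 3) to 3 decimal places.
3.464

axis z_2 = (-0.0000,-0.5000,-0.8660); lever o_n−o_2 = (-4.0000,-2.0000,-3.4641)
cross product → J_v[:, 2] = (0.0000,3.4641,-2.0000)
J_ω[:, 2] = z_2
entry J[1][2] = 3.4641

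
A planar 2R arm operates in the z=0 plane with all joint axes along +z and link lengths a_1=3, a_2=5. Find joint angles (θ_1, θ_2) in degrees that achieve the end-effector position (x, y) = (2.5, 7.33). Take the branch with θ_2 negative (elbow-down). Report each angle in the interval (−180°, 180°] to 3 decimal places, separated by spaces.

90.004 -30.007

cos θ_2 = (59.9789−3²−5²)/(2·3·5) = 0.8660; θ_2 = -30.0071° (elbow-down)
β = atan2(7.3300,2.5000) = 71.1673°; ψ = atan2(-2.5005,7.3298) = -18.8369°
θ_1 = β − ψ = 90.0042°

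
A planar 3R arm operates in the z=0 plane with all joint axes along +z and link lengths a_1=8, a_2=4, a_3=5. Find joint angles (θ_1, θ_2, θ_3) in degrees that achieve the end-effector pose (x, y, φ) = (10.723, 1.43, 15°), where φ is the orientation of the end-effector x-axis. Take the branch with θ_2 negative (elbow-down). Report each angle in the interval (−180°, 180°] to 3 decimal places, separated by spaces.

29.997 -134.994 119.996

wrist centre = target − a_3·(cos φ, sin φ) = (5.8934, 0.1359)
cos θ_2 = (34.7503−8²−4²)/(2·8·4) = -0.7070; θ_2 = -134.9935° (elbow-down)
β = atan2(0.1359,5.8934) = 1.3210°; ψ = atan2(-2.8287,5.1719) = -28.6763°
θ_1 = β − ψ = 29.9973°
θ_3 = φ − θ_1 − θ_2 = 119.9962° (wrapped to (-180°,180°])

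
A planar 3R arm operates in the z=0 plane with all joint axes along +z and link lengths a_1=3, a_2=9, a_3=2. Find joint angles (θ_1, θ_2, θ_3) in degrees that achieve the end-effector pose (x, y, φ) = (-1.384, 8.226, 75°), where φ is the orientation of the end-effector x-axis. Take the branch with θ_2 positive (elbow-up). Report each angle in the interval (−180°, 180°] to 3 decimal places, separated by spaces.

-30.008 150.004 -44.996

wrist centre = target − a_3·(cos φ, sin φ) = (-1.9016, 6.2941)
cos θ_2 = (43.2325−3²−9²)/(2·3·9) = -0.8661; θ_2 = 150.0045° (elbow-up)
β = atan2(6.2941,-1.9016) = 106.8110°; ψ = atan2(4.4994,-4.7946) = 136.8191°
θ_1 = β − ψ = -30.0081°
θ_3 = φ − θ_1 − θ_2 = -44.9963° (wrapped to (-180°,180°])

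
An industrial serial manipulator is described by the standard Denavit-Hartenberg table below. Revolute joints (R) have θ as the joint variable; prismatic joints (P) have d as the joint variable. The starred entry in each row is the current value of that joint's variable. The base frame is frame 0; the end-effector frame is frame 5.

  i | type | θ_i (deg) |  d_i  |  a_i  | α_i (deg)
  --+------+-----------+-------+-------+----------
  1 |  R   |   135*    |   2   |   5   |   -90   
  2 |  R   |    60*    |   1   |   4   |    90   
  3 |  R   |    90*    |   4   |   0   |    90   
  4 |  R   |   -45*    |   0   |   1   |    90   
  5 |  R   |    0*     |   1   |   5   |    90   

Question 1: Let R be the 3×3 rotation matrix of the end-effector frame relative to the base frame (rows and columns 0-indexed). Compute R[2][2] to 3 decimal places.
0.866

End-effector z-axis (col 2 of R) = (0.3536,-0.3536,0.8660)
R[2][2] = 0.8660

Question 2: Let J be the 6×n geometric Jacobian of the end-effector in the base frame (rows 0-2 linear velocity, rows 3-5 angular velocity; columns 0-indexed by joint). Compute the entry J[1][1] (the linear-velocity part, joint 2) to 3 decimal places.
-2.785

axis z_1 = (-0.7071,-0.7071,0.0000); lever o_n−o_1 = (-4.0397,-2.3745,-3.9390)
cross product → J_v[:, 1] = (2.7853,-2.7853,-1.1775)
J_ω[:, 1] = z_1
entry J[1][1] = -2.7853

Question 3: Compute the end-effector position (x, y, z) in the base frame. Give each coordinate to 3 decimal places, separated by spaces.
after link 1: o_1 = (-3.5355, 3.5355, 2.0000)
after link 2: o_2 = (-5.6569, 4.2426, -1.4641)
after link 3: o_3 = (-8.1063, 6.6921, 0.5359)
after link 4: o_4 = (-8.1733, 5.7591, 0.1823)
after link 5: o_5 = (-7.5753, 1.1610, -1.9390)

-7.575 1.161 -1.939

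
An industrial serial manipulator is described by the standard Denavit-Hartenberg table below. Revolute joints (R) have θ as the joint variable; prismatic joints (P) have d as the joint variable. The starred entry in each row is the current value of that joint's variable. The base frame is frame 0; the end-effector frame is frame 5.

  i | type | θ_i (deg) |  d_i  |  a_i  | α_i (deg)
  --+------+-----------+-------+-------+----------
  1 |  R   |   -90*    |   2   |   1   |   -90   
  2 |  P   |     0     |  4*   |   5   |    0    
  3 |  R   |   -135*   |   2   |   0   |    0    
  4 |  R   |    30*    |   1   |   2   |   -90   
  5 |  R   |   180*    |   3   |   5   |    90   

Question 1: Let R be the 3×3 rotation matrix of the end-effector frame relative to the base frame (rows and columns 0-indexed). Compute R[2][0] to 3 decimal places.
-0.966

End-effector x-axis (col 0 of R) = (-0.0000,-0.2588,-0.9659)
R[2][0] = -0.9659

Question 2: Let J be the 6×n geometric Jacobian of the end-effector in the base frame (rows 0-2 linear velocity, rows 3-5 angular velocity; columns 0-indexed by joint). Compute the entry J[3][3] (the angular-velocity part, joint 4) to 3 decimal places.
1.000

axis z_3 = (1.0000,0.0000,0.0000); lever o_n−o_3 = (1.0000,-3.6742,-2.1213)
cross product → J_v[:, 3] = (0.0000,2.1213,-3.6742)
J_ω[:, 3] = z_3
entry J[3][3] = 1.0000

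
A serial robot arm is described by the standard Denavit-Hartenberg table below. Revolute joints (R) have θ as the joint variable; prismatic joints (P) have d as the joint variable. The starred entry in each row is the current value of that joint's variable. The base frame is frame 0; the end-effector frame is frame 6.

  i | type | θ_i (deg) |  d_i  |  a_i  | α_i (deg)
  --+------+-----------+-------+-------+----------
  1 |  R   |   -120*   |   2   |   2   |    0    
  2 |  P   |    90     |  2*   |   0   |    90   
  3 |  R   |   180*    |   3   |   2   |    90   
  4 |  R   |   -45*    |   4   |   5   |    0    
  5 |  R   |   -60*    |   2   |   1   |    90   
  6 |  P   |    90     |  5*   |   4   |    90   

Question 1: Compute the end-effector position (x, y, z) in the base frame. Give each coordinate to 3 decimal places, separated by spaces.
-1.284 -1.329 14.000

after link 1: o_1 = (-1.0000, -1.7321, 2.0000)
after link 2: o_2 = (-1.0000, -1.7321, 4.0000)
after link 3: o_3 = (-4.2321, -3.3301, 4.0000)
after link 4: o_4 = (-5.5261, 1.4995, 8.0000)
after link 5: o_5 = (-4.8190, 2.2066, 10.0000)
after link 6: o_6 = (-1.2835, -1.3289, 14.0000)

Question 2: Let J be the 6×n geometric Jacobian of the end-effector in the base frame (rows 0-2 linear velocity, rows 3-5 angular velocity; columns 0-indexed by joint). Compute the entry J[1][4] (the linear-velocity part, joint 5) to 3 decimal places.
axis z_4 = (0.0000,-0.0000,1.0000); lever o_n−o_4 = (4.2426,-2.8284,6.0000)
cross product → J_v[:, 4] = (2.8284,4.2426,-0.0000)
J_ω[:, 4] = z_4
entry J[1][4] = 4.2426

4.243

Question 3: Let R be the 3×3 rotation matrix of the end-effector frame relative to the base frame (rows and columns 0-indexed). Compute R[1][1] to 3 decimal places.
End-effector y-axis (col 1 of R) = (0.7071,-0.7071,-0.0000)
R[1][1] = -0.7071

-0.707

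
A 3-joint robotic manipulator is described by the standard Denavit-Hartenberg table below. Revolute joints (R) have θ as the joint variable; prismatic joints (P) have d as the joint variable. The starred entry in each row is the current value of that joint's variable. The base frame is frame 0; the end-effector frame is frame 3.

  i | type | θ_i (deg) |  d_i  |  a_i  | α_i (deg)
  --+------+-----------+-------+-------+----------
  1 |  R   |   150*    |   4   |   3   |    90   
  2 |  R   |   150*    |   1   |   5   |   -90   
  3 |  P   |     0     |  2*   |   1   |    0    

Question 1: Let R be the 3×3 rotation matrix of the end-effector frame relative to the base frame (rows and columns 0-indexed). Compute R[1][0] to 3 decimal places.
End-effector x-axis (col 0 of R) = (0.7500,-0.4330,0.5000)
R[1][0] = -0.4330

-0.433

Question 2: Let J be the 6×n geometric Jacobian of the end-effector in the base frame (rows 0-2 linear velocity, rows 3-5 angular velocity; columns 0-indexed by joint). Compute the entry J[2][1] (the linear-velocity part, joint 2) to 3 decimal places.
axis z_1 = (0.5000,0.8660,0.0000); lever o_n−o_1 = (5.8660,-2.2321,1.2679)
cross product → J_v[:, 1] = (1.0981,-0.6340,-6.1962)
J_ω[:, 1] = z_1
entry J[2][1] = -6.1962

-6.196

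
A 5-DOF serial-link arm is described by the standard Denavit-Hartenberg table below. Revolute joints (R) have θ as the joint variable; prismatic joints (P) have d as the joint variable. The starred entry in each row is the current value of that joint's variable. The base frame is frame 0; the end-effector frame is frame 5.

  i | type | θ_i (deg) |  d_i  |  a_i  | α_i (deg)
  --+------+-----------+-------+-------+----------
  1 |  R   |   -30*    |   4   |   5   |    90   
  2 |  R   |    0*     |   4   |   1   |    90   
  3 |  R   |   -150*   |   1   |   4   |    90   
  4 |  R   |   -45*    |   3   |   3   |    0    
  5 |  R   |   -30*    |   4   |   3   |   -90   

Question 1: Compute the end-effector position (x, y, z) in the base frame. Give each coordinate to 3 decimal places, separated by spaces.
-6.315 -3.990 8.019

after link 1: o_1 = (4.3301, -2.5000, 4.0000)
after link 2: o_2 = (3.1962, -6.4641, 4.0000)
after link 3: o_3 = (1.1962, -3.0000, 3.0000)
after link 4: o_4 = (-2.4626, -2.6629, 5.1213)
after link 5: o_5 = (-6.3149, -3.9905, 8.0191)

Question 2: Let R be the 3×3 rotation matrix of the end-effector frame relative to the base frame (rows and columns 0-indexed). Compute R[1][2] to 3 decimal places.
End-effector z-axis (col 2 of R) = (-0.4830,0.8365,-0.2588)
R[1][2] = 0.8365

0.837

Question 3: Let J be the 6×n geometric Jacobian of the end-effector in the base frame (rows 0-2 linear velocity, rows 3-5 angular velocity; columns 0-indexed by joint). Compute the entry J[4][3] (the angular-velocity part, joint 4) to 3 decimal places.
-0.500

axis z_3 = (-0.8660,-0.5000,0.0000); lever o_n−o_3 = (-7.5111,-0.9905,5.0191)
cross product → J_v[:, 3] = (-2.5095,4.3467,-2.8978)
J_ω[:, 3] = z_3
entry J[4][3] = -0.5000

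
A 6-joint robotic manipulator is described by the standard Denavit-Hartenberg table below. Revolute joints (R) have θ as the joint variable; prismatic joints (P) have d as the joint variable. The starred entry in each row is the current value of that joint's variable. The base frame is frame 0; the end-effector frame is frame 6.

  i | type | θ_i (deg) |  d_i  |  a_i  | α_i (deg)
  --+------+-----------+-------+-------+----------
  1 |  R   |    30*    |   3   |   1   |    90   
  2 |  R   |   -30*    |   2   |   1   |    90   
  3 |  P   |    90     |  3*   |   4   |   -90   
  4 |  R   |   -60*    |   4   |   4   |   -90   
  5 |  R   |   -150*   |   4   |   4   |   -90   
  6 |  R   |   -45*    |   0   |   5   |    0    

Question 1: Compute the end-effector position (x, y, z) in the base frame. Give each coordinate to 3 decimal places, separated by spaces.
2.701 -11.446 8.943

after link 1: o_1 = (0.8660, 0.5000, 3.0000)
after link 2: o_2 = (2.6160, -0.7990, 2.5000)
after link 3: o_3 = (3.3170, -5.0131, -0.0981)
after link 4: o_4 = (-0.1830, -9.3433, -1.0981)
after link 5: o_5 = (1.3481, -10.4593, 4.2321)
after link 6: o_6 = (2.7014, -11.4457, 8.9433)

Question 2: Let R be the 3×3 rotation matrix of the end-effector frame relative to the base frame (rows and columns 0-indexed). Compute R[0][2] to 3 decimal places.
-0.712

End-effector z-axis (col 2 of R) = (-0.7120,-0.6998,0.0580)
R[0][2] = -0.7120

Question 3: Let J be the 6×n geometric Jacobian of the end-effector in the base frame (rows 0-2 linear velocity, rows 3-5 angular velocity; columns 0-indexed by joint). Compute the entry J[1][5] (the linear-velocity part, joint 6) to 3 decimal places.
3.433

axis z_5 = (-0.7120,-0.6998,0.0580); lever o_n−o_5 = (1.3533,-0.9864,4.7112)
cross product → J_v[:, 5] = (-3.2395,3.4330,1.6493)
J_ω[:, 5] = z_5
entry J[1][5] = 3.4330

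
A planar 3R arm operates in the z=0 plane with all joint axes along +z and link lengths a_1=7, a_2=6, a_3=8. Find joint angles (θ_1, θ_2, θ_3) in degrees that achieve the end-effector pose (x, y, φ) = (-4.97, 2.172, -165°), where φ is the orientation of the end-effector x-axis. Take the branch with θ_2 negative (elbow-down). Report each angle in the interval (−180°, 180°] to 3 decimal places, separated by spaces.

113.958 -135.000 -143.958

wrist centre = target − a_3·(cos φ, sin φ) = (2.7574, 4.2426)
cos θ_2 = (25.6025−7²−6²)/(2·7·6) = -0.7071; θ_2 = -135.0005° (elbow-down)
β = atan2(4.2426,2.7574) = 56.9785°; ψ = atan2(-4.2426,2.7573) = -56.9796°
θ_1 = β − ψ = 113.9582°
θ_3 = φ − θ_1 − θ_2 = -143.9577° (wrapped to (-180°,180°])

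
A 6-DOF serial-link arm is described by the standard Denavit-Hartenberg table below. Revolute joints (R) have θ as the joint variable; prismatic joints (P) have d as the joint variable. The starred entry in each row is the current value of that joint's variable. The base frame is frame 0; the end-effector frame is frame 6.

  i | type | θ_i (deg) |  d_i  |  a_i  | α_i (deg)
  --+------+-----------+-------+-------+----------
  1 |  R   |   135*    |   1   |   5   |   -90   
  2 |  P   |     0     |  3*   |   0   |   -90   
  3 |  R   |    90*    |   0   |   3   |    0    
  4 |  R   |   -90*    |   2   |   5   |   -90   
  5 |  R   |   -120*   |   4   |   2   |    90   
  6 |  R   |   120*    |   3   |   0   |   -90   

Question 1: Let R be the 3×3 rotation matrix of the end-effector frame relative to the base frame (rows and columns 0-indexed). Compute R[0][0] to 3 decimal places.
End-effector x-axis (col 0 of R) = (0.4356,0.7891,0.4330)
R[0][0] = 0.4356

0.436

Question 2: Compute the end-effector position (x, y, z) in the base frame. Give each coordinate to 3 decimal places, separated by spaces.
-1.698 7.355 -1.232

after link 1: o_1 = (-3.5355, 3.5355, 1.0000)
after link 2: o_2 = (-5.6569, 1.4142, 1.0000)
after link 3: o_3 = (-3.5355, 3.5355, 1.0000)
after link 4: o_4 = (-7.0711, 7.0711, -1.0000)
after link 5: o_5 = (-3.5355, 9.1924, -2.7321)
after link 6: o_6 = (-1.6984, 7.3553, -1.2321)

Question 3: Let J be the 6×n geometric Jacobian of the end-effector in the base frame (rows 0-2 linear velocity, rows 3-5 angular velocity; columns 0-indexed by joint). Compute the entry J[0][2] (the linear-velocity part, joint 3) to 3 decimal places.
5.941

axis z_2 = (-0.0000,-0.0000,-1.0000); lever o_n−o_2 = (3.9584,5.9411,-2.2321)
cross product → J_v[:, 2] = (5.9411,-3.9584,-0.0000)
J_ω[:, 2] = z_2
entry J[0][2] = 5.9411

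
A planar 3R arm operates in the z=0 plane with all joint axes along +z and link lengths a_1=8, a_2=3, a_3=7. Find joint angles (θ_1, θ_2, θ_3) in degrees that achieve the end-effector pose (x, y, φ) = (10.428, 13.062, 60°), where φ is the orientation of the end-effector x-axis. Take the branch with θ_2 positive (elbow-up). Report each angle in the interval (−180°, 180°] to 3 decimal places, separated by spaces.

29.999 60.007 -30.006

wrist centre = target − a_3·(cos φ, sin φ) = (6.9280, 6.9998)
cos θ_2 = (96.9947−8²−3²)/(2·8·3) = 0.4999; θ_2 = 60.0073° (elbow-up)
β = atan2(6.9998,6.9280) = 45.2955°; ψ = atan2(2.5983,9.4997) = 15.2969°
θ_1 = β − ψ = 29.9985°
θ_3 = φ − θ_1 − θ_2 = -30.0058° (wrapped to (-180°,180°])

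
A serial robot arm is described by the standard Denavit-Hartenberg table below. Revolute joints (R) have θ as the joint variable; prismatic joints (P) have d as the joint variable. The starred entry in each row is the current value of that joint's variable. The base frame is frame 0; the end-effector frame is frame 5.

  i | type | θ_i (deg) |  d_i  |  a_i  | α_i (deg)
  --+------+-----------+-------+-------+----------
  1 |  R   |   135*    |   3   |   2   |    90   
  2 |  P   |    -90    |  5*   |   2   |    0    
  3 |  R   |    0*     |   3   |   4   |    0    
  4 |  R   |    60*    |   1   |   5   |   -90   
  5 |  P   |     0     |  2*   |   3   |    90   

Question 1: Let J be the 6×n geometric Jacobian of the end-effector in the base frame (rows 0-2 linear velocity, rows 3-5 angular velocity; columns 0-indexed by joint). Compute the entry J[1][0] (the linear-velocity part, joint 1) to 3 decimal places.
-0.656

axis z_0 = ẑ; lever o_n−o_0 = (-0.6563,13.3843,-5.2679)
cross product → J_v[:, 0] = (-13.3843,-0.6563,0.0000)
J_ω[:, 0] = z_0
entry J[1][0] = -0.6563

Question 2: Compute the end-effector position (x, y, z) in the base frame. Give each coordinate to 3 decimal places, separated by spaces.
-0.656 13.384 -5.268

after link 1: o_1 = (-1.4142, 1.4142, 3.0000)
after link 2: o_2 = (2.1213, 4.9497, 1.0000)
after link 3: o_3 = (4.2426, 7.0711, -3.0000)
after link 4: o_4 = (1.8879, 10.8400, -5.5000)
after link 5: o_5 = (-0.6563, 13.3843, -5.2679)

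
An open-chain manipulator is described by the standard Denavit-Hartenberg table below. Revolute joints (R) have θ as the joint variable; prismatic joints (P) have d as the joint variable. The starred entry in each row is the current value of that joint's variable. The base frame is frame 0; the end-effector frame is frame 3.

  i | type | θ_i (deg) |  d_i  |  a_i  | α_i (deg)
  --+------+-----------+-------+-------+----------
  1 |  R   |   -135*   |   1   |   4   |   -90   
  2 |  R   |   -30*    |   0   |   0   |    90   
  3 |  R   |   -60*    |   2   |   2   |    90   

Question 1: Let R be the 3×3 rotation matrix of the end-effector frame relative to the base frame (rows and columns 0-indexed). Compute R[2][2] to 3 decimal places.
-0.433

End-effector z-axis (col 2 of R) = (0.1768,0.8839,-0.4330)
R[2][2] = -0.4330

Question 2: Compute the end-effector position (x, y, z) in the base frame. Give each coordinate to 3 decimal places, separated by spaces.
-3.958 -1.509 3.232

after link 1: o_1 = (-2.8284, -2.8284, 1.0000)
after link 2: o_2 = (-2.8284, -2.8284, 1.0000)
after link 3: o_3 = (-3.9584, -1.5089, 3.2321)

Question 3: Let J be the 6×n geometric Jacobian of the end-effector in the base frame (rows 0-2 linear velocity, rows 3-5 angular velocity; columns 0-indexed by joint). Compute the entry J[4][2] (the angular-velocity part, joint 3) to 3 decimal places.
axis z_2 = (0.3536,0.3536,0.8660); lever o_n−o_2 = (-1.1300,1.3195,2.2321)
cross product → J_v[:, 2] = (-0.3536,-1.7678,0.8660)
J_ω[:, 2] = z_2
entry J[4][2] = 0.3536

0.354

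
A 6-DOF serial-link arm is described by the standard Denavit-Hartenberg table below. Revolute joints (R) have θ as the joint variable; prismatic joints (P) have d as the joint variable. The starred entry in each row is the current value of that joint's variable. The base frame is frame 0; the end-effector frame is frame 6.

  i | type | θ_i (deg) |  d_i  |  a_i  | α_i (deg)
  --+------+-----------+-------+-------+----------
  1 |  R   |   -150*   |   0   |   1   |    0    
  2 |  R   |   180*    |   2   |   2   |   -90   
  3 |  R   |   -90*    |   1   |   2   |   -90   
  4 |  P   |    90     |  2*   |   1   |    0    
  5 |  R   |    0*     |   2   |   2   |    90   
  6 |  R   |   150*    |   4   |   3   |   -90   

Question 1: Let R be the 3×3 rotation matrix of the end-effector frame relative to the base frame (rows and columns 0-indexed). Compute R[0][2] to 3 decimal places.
-1.000

End-effector z-axis (col 2 of R) = (-1.0000,0.0000,0.0000)
R[0][2] = -1.0000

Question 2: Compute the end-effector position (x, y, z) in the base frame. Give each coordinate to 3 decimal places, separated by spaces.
5.330 3.768 8.000

after link 1: o_1 = (-0.8660, -0.5000, 0.0000)
after link 2: o_2 = (0.8660, 0.5000, 2.0000)
after link 3: o_3 = (0.3660, 1.3660, 4.0000)
after link 4: o_4 = (2.5981, 1.5000, 4.0000)
after link 5: o_5 = (5.3301, 0.7679, 4.0000)
after link 6: o_6 = (5.3301, 3.7679, 8.0000)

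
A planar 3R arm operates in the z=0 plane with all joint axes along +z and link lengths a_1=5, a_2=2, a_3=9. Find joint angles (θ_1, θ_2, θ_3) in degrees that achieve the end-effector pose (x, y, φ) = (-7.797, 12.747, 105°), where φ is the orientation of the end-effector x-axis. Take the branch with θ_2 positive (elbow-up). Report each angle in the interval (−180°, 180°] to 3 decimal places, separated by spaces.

wrist centre = target − a_3·(cos φ, sin φ) = (-5.4676, 4.0537)
cos θ_2 = (46.3272−5²−2²)/(2·5·2) = 0.8664; θ_2 = 29.9617° (elbow-up)
β = atan2(4.0537,-5.4676) = 143.4470°; ψ = atan2(0.9988,6.7327) = 8.4387°
θ_1 = β − ψ = 135.0083°
θ_3 = φ − θ_1 − θ_2 = -59.9701° (wrapped to (-180°,180°])

135.008 29.962 -59.970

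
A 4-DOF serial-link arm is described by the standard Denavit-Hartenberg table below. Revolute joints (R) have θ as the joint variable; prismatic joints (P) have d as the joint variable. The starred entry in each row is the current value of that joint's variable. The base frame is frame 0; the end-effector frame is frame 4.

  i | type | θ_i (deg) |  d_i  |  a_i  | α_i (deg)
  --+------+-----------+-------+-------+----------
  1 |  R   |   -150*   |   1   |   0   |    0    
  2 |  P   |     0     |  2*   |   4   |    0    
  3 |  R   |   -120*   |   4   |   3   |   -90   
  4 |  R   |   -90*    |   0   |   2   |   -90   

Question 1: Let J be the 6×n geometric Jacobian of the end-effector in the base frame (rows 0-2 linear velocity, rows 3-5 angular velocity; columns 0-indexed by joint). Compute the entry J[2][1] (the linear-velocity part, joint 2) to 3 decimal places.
1.000

prismatic axis z_1 = (0.0000,0.0000,1.0000)
J_v[:, 1] = z_1; J_ω[:, 1] = (0,0,0)
entry J[2][1] = 1.0000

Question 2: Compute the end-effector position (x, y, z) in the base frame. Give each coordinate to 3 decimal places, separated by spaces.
-3.464 1.000 9.000

after link 1: o_1 = (0.0000, 0.0000, 1.0000)
after link 2: o_2 = (-3.4641, -2.0000, 3.0000)
after link 3: o_3 = (-3.4641, 1.0000, 7.0000)
after link 4: o_4 = (-3.4641, 1.0000, 9.0000)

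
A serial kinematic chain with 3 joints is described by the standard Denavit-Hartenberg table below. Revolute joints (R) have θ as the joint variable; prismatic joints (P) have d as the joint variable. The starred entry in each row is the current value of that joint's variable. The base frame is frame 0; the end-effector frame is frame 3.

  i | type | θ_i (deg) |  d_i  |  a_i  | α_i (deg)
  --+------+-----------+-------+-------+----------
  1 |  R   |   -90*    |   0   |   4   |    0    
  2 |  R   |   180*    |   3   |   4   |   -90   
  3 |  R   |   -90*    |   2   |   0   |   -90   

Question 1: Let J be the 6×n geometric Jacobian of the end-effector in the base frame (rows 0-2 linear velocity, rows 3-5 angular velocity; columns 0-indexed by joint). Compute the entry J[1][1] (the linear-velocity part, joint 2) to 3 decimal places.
-2.000

axis z_1 = (0.0000,0.0000,1.0000); lever o_n−o_1 = (-2.0000,4.0000,3.0000)
cross product → J_v[:, 1] = (-4.0000,-2.0000,0.0000)
J_ω[:, 1] = z_1
entry J[1][1] = -2.0000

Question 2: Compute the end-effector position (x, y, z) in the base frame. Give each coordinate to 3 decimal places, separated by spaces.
after link 1: o_1 = (0.0000, -4.0000, 0.0000)
after link 2: o_2 = (0.0000, 0.0000, 3.0000)
after link 3: o_3 = (-2.0000, 0.0000, 3.0000)

-2.000 0.000 3.000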